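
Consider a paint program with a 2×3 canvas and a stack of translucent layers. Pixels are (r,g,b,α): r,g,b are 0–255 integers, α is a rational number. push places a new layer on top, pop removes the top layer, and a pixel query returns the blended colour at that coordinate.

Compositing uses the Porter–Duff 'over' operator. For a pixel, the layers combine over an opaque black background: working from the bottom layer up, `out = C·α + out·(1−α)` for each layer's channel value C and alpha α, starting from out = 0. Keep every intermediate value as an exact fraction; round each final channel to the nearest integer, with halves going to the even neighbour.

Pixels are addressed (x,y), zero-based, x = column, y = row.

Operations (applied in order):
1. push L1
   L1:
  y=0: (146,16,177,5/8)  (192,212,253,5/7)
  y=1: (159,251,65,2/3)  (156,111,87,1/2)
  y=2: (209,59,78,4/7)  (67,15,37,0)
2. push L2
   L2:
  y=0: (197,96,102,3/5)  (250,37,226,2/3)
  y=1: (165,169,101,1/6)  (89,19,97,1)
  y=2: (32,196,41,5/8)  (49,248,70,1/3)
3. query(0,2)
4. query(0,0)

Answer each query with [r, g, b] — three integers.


(0,2) stack=L1,L2; from [0,0,0]:
L1 α=4/7: [836/7, 236/7, 312/7]
L2 α=5/8: [907/14, 946/7, 2371/56]
→ [65, 135, 42]

(0,0) stack=L1,L2; from [0,0,0]:
+L1 (α=5/8) → [365/4, 10, 885/8]
+L2 (α=3/5) → [1547/10, 308/5, 2109/20]
= [155, 62, 105]


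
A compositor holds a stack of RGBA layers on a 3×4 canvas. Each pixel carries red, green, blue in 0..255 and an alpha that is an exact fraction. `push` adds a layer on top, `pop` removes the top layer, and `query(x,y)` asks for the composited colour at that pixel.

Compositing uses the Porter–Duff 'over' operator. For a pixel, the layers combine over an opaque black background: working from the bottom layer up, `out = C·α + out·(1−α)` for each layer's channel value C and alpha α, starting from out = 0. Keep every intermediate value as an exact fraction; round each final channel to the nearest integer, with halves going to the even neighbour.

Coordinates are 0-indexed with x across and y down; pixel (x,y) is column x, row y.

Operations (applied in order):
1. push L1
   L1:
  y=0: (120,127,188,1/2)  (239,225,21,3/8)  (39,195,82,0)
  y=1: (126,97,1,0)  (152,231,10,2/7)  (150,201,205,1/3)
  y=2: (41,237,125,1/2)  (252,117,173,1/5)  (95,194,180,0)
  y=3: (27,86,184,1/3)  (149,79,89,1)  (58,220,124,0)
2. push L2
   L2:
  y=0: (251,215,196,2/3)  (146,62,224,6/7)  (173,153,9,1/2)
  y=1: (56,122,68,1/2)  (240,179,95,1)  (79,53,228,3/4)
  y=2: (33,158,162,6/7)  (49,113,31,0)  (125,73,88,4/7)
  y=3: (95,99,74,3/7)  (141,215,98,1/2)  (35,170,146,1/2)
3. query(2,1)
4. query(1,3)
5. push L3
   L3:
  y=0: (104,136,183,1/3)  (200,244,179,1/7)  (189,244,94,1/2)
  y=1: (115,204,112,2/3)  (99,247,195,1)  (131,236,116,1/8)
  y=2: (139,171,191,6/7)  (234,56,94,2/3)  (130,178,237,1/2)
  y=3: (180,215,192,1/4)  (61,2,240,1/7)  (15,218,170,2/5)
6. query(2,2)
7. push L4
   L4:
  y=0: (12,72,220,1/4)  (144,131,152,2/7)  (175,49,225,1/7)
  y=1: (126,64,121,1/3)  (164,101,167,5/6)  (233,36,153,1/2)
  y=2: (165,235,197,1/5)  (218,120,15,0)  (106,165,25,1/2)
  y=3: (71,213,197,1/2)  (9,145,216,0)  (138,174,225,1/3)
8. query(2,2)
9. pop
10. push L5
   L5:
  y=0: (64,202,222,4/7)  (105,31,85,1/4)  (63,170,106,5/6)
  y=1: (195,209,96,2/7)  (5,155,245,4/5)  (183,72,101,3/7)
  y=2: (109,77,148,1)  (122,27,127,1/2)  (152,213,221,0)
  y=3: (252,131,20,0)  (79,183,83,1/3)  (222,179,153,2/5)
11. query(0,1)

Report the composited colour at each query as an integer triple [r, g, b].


query (2,1) [L1,L2] — begin 0,0,0
L1 α=1/3: [50, 67, 205/3]
L2 α=3/4: [287/4, 113/2, 2257/12]
= [72, 56, 188]

query (1,3) [L1,L2] — begin 0,0,0
+L1 (α=1) → [149, 79, 89]
+L2 (α=1/2) → [145, 147, 187/2]
→ [145, 147, 94]

at x=2,y=2 over L1,L2,L3:
L1 α=0: [0, 0, 0]
L2 α=4/7: [500/7, 292/7, 352/7]
L3 α=1/2: [705/7, 769/7, 2011/14]
= [101, 110, 144]

query (2,2) [L1,L2,L3,L4] — begin 0,0,0
after L1 α=0: [0, 0, 0]
after L2 α=4/7: [500/7, 292/7, 352/7]
after L3 α=1/2: [705/7, 769/7, 2011/14]
after L4 α=1/2: [1447/14, 962/7, 2361/28]
→ [103, 137, 84]

(0,1) stack=L1,L2,L3,L5; from [0,0,0]:
after L1 α=0: [0, 0, 0]
after L2 α=1/2: [28, 61, 34]
after L3 α=2/3: [86, 469/3, 86]
after L5 α=2/7: [820/7, 3599/21, 622/7]
= [117, 171, 89]


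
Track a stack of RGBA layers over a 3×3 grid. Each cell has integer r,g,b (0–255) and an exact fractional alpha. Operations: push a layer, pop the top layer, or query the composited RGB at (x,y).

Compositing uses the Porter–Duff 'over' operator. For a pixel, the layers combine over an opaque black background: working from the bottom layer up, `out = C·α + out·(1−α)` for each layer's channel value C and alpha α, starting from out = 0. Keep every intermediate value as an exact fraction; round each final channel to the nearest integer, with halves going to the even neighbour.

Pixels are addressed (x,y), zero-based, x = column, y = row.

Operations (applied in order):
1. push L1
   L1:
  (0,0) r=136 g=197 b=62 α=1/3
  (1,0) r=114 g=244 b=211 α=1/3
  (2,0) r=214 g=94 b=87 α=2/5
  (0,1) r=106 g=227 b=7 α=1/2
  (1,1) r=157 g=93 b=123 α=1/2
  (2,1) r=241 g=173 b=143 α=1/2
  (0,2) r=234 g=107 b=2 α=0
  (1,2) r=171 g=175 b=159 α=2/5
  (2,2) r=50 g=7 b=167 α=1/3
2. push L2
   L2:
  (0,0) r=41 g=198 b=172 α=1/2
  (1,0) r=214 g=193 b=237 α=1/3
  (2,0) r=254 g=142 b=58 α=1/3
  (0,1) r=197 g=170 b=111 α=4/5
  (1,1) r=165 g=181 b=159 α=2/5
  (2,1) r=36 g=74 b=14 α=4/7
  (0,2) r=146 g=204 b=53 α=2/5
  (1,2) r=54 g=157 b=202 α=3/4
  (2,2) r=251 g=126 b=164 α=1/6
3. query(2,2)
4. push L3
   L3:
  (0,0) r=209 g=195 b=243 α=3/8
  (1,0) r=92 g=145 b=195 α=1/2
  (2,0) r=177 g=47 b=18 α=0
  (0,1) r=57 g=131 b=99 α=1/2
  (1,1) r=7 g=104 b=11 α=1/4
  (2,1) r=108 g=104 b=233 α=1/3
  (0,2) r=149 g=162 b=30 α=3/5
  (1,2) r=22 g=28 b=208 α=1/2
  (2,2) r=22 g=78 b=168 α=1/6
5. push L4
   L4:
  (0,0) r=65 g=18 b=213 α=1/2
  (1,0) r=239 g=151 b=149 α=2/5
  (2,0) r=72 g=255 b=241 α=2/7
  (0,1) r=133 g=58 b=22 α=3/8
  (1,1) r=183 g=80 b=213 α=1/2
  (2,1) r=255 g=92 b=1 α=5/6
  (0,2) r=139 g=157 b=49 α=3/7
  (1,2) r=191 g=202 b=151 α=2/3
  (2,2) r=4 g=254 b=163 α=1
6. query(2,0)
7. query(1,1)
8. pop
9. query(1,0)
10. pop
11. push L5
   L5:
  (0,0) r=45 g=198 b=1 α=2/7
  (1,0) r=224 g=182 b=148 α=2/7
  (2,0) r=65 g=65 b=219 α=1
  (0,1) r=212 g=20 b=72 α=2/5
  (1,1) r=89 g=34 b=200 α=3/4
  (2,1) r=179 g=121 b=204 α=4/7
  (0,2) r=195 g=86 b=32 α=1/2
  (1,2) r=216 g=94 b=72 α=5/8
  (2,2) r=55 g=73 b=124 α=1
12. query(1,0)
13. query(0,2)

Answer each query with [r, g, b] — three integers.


query (2,2) [L1,L2] — begin 0,0,0
after L1 α=1/3: [50/3, 7/3, 167/3]
after L2 α=1/6: [1003/18, 413/18, 1327/18]
→ [56, 23, 74]

(2,0) stack=L1,L2,L3,L4; from [0,0,0]:
+L1 (α=2/5) → [428/5, 188/5, 174/5]
+L2 (α=1/3) → [2126/15, 362/5, 638/15]
+L3 (α=0) → [2126/15, 362/5, 638/15]
+L4 (α=2/7) → [2558/21, 872/7, 2084/21]
= [122, 125, 99]

at x=1,y=1 over L1,L2,L3,L4:
L1 α=1/2: [157/2, 93/2, 123/2]
L2 α=2/5: [1131/10, 1003/10, 201/2]
L3 α=1/4: [3463/40, 4049/40, 625/8]
L4 α=1/2: [10783/80, 7249/80, 2329/16]
= [135, 91, 146]

at x=1,y=0 over L1,L2,L3:
+L1 (α=1/3) → [38, 244/3, 211/3]
+L2 (α=1/3) → [290/3, 1067/9, 1133/9]
+L3 (α=1/2) → [283/3, 1186/9, 1444/9]
rounded: [94, 132, 160]

query (1,0) [L1,L2,L5] — begin 0,0,0
after L1 α=1/3: [38, 244/3, 211/3]
after L2 α=1/3: [290/3, 1067/9, 1133/9]
after L5 α=2/7: [2794/21, 8611/63, 8329/63]
→ [133, 137, 132]

at x=0,y=2 over L1,L2,L5:
+L1 (α=0) → [0, 0, 0]
+L2 (α=2/5) → [292/5, 408/5, 106/5]
+L5 (α=1/2) → [1267/10, 419/5, 133/5]
→ [127, 84, 27]


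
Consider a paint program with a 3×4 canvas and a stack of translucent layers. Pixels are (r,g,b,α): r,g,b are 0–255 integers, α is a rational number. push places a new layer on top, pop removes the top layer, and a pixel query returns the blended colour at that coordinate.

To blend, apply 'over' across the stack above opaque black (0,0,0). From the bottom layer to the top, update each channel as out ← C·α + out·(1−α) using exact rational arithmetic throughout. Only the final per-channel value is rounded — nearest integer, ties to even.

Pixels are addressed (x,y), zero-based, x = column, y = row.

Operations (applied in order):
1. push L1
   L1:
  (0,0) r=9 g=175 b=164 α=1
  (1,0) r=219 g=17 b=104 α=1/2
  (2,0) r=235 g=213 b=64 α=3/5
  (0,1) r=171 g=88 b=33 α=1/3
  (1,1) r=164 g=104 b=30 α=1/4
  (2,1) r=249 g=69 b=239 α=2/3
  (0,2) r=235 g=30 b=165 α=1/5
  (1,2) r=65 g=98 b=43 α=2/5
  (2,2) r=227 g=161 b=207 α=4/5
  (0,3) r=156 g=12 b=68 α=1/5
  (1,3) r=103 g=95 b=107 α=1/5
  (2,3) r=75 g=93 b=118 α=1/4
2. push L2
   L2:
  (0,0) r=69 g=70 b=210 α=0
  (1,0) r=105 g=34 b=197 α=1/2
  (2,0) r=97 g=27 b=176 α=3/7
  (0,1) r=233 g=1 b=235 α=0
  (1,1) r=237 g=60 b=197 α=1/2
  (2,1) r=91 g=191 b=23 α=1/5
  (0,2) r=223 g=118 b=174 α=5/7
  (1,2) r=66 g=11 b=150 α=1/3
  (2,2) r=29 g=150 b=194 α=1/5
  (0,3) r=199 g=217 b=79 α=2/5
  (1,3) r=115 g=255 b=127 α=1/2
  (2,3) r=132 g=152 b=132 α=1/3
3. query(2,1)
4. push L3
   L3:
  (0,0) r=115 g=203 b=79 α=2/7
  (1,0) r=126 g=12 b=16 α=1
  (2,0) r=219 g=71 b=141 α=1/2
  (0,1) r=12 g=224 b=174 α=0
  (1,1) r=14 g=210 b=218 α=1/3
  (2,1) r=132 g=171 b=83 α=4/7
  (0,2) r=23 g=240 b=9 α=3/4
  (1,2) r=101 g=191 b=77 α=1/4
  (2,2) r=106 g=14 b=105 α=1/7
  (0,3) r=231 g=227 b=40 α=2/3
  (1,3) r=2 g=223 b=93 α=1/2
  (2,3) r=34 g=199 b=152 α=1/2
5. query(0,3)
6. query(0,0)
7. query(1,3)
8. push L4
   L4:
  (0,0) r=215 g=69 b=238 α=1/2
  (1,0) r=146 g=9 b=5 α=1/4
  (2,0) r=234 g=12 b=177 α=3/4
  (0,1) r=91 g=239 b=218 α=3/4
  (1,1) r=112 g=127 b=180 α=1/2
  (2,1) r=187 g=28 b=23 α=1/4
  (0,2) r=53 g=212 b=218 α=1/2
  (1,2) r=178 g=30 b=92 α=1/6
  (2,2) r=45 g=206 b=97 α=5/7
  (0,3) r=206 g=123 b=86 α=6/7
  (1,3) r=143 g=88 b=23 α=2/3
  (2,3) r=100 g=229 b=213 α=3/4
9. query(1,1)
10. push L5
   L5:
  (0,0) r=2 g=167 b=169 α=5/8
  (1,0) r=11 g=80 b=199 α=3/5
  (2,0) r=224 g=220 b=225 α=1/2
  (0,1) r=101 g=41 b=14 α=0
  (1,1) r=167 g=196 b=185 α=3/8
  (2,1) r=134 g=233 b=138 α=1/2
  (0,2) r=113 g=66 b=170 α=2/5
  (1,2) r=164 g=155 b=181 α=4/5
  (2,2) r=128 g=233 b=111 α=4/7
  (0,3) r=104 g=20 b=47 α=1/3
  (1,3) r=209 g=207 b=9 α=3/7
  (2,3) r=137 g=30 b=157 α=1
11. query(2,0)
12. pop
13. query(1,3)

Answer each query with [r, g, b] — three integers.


query (2,1) [L1,L2] — begin 0,0,0
L1 α=2/3: [166, 46, 478/3]
L2 α=1/5: [151, 75, 1981/15]
= [151, 75, 132]

query (0,3) [L1,L2,L3] — begin 0,0,0
+L1 (α=1/5) → [156/5, 12/5, 68/5]
+L2 (α=2/5) → [2458/25, 2206/25, 994/25]
+L3 (α=2/3) → [14008/75, 13556/75, 998/25]
→ [187, 181, 40]

at x=0,y=0 over L1,L2,L3:
after L1 α=1: [9, 175, 164]
after L2 α=0: [9, 175, 164]
after L3 α=2/7: [275/7, 183, 978/7]
= [39, 183, 140]

(1,3) stack=L1,L2,L3; from [0,0,0]:
L1 α=1/5: [103/5, 19, 107/5]
L2 α=1/2: [339/5, 137, 371/5]
L3 α=1/2: [349/10, 180, 418/5]
rounded: [35, 180, 84]

at x=1,y=1 over L1,L2,L3,L4:
after L1 α=1/4: [41, 26, 15/2]
after L2 α=1/2: [139, 43, 409/4]
after L3 α=1/3: [292/3, 296/3, 845/6]
after L4 α=1/2: [314/3, 677/6, 1925/12]
rounded: [105, 113, 160]

at x=2,y=0 over L1,L2,L3,L4,L5:
L1 α=3/5: [141, 639/5, 192/5]
L2 α=3/7: [855/7, 423/5, 3408/35]
L3 α=1/2: [1194/7, 389/5, 8343/70]
L4 α=3/4: [1527/7, 569/20, 45513/280]
L5 α=1/2: [3095/14, 4969/40, 108513/560]
rounded: [221, 124, 194]

at x=1,y=3 over L1,L2,L3,L4:
L1 α=1/5: [103/5, 19, 107/5]
L2 α=1/2: [339/5, 137, 371/5]
L3 α=1/2: [349/10, 180, 418/5]
L4 α=2/3: [3209/30, 356/3, 216/5]
rounded: [107, 119, 43]


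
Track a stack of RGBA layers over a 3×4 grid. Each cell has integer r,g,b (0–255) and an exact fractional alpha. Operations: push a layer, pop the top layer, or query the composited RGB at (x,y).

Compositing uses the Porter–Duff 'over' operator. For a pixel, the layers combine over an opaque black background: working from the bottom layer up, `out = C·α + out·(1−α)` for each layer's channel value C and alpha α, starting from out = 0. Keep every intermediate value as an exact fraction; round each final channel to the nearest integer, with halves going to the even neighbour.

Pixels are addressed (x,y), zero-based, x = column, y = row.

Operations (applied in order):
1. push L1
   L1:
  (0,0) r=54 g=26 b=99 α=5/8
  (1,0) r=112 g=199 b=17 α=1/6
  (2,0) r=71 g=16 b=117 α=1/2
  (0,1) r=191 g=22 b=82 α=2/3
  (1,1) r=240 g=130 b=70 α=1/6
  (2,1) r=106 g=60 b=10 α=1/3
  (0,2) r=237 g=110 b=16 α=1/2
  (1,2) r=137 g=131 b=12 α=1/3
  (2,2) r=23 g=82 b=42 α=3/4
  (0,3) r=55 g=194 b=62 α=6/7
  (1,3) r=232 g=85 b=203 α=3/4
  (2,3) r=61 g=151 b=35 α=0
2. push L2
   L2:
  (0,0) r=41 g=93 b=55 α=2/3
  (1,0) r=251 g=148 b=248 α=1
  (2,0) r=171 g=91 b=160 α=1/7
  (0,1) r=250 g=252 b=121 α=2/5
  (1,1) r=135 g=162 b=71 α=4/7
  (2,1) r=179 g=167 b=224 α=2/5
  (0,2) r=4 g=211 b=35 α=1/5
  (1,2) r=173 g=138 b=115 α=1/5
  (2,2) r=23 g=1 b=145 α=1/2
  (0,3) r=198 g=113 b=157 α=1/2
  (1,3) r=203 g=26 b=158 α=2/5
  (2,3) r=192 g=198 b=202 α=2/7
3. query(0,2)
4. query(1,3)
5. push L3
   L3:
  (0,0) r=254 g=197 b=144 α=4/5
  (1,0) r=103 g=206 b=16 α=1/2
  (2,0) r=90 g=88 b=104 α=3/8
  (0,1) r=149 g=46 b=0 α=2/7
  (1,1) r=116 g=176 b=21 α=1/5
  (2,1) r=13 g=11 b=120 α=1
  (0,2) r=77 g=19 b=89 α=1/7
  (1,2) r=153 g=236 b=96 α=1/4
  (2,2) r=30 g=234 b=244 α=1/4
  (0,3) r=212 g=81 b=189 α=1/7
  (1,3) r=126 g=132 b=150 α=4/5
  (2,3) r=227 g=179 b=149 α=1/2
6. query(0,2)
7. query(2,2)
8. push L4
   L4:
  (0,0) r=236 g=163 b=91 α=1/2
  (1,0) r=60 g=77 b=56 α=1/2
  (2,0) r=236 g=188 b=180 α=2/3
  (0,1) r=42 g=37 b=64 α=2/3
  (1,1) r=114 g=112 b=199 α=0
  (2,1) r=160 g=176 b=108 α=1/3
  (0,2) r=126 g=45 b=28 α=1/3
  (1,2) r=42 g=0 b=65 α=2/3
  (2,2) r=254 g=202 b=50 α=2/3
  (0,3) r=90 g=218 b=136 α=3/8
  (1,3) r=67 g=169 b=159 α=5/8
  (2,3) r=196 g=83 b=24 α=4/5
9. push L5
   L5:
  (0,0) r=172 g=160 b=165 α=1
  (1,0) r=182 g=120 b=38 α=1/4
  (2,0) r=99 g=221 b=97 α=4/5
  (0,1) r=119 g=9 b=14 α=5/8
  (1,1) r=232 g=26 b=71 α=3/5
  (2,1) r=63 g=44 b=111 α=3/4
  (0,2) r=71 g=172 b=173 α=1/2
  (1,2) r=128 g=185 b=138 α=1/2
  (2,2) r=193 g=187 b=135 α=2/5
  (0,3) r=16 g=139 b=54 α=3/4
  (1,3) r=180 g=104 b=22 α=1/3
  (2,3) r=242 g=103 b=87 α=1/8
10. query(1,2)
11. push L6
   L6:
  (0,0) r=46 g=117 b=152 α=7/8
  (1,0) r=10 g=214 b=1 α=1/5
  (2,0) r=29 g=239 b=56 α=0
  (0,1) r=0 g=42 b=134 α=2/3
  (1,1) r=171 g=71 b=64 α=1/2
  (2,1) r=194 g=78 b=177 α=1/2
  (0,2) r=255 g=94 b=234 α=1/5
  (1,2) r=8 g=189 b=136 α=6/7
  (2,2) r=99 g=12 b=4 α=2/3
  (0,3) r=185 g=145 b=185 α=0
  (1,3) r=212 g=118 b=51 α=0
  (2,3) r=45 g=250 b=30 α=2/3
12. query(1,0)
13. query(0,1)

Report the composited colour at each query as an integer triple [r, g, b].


at x=0,y=2 over L1,L2:
+L1 (α=1/2) → [237/2, 55, 8]
+L2 (α=1/5) → [478/5, 431/5, 67/5]
= [96, 86, 13]

(1,3) stack=L1,L2; from [0,0,0]:
+L1 (α=3/4) → [174, 255/4, 609/4]
+L2 (α=2/5) → [928/5, 973/20, 3091/20]
= [186, 49, 155]

query (0,2) [L1,L2,L3] — begin 0,0,0
L1 α=1/2: [237/2, 55, 8]
L2 α=1/5: [478/5, 431/5, 67/5]
L3 α=1/7: [3253/35, 383/5, 121/5]
→ [93, 77, 24]

at x=2,y=2 over L1,L2,L3:
after L1 α=3/4: [69/4, 123/2, 63/2]
after L2 α=1/2: [161/8, 125/4, 353/4]
after L3 α=1/4: [723/32, 1311/16, 2035/16]
= [23, 82, 127]

at x=1,y=2 over L1,L2,L3,L4,L5:
after L1 α=1/3: [137/3, 131/3, 4]
after L2 α=1/5: [1067/15, 938/15, 131/5]
after L3 α=1/4: [458/5, 1059/10, 873/20]
after L4 α=2/3: [878/15, 353/10, 3473/60]
after L5 α=1/2: [1399/15, 2203/20, 11753/120]
→ [93, 110, 98]

query (1,0) [L1,L2,L3,L4,L5,L6] — begin 0,0,0
+L1 (α=1/6) → [56/3, 199/6, 17/6]
+L2 (α=1) → [251, 148, 248]
+L3 (α=1/2) → [177, 177, 132]
+L4 (α=1/2) → [237/2, 127, 94]
+L5 (α=1/4) → [1075/8, 501/4, 80]
+L6 (α=1/5) → [219/2, 143, 321/5]
→ [110, 143, 64]

query (0,1) [L1,L2,L3,L4,L5,L6] — begin 0,0,0
L1 α=2/3: [382/3, 44/3, 164/3]
L2 α=2/5: [882/5, 548/5, 406/5]
L3 α=2/7: [1180/7, 640/7, 58]
L4 α=2/3: [1768/21, 386/7, 62]
L5 α=5/8: [5933/56, 1473/56, 32]
L6 α=2/3: [5933/168, 2059/56, 100]
= [35, 37, 100]


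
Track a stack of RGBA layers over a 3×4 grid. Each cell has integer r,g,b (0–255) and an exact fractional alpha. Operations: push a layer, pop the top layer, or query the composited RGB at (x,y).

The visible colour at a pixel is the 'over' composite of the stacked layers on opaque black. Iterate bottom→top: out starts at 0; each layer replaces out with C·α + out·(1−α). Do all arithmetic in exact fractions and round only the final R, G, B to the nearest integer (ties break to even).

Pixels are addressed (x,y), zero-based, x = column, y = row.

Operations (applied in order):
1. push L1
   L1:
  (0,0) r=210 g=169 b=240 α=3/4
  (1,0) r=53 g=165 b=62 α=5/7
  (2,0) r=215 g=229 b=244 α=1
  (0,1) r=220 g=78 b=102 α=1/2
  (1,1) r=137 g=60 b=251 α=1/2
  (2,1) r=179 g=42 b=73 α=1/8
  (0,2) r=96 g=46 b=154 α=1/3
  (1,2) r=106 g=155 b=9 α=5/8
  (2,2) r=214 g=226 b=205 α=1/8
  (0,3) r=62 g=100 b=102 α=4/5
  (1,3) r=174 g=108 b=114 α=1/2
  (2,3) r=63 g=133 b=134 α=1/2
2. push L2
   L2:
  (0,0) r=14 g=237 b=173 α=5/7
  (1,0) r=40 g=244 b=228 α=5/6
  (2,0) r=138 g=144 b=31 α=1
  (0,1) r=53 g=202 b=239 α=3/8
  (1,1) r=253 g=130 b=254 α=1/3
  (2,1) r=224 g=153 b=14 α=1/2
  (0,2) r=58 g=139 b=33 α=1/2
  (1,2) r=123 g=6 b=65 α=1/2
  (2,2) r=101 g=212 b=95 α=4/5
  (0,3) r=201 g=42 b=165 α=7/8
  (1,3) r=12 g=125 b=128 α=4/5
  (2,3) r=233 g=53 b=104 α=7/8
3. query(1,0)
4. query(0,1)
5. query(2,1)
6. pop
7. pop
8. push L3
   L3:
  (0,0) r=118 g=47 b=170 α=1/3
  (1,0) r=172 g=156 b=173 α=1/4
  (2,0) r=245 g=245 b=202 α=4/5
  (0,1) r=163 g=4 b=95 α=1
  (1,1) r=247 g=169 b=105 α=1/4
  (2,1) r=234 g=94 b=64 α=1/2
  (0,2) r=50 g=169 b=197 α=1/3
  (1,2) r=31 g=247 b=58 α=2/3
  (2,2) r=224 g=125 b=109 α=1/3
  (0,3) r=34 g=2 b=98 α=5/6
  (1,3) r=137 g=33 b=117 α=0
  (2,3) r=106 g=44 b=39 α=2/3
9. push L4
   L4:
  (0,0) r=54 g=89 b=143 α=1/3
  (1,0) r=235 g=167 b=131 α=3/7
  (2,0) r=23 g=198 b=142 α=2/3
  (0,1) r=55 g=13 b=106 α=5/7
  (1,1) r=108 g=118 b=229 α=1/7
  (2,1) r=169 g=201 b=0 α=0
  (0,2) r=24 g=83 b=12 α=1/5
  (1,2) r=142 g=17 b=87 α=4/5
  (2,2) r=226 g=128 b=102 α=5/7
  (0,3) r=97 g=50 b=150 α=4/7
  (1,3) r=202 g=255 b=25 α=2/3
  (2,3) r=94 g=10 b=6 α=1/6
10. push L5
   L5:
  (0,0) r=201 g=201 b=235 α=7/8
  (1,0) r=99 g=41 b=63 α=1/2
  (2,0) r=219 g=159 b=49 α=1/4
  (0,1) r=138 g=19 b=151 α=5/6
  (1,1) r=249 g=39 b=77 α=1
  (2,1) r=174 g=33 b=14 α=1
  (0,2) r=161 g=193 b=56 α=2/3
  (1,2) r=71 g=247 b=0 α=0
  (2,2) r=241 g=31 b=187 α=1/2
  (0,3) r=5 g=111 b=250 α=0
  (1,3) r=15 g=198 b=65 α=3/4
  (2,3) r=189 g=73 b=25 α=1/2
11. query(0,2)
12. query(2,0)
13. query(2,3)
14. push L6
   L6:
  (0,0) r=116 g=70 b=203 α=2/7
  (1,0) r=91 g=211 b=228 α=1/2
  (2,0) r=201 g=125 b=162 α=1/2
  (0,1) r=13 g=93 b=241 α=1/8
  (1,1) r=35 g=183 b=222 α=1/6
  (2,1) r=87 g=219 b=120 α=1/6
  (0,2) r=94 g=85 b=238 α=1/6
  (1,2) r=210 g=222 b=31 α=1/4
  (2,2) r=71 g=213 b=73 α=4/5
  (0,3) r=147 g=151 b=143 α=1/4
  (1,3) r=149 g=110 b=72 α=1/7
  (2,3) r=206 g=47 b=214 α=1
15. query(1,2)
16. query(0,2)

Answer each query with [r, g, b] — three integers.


query (1,0) [L1,L2] — begin 0,0,0
L1 α=5/7: [265/7, 825/7, 310/7]
L2 α=5/6: [555/14, 9365/42, 4145/21]
→ [40, 223, 197]

query (0,1) [L1,L2] — begin 0,0,0
after L1 α=1/2: [110, 39, 51]
after L2 α=3/8: [709/8, 801/8, 243/2]
= [89, 100, 122]

query (2,1) [L1,L2] — begin 0,0,0
+L1 (α=1/8) → [179/8, 21/4, 73/8]
+L2 (α=1/2) → [1971/16, 633/8, 185/16]
rounded: [123, 79, 12]

at x=0,y=2 over L3,L4,L5:
after L3 α=1/3: [50/3, 169/3, 197/3]
after L4 α=1/5: [272/15, 185/3, 824/15]
after L5 α=2/3: [5102/45, 1343/9, 2504/45]
→ [113, 149, 56]

(2,0) stack=L3,L4,L5; from [0,0,0]:
L3 α=4/5: [196, 196, 808/5]
L4 α=2/3: [242/3, 592/3, 2228/15]
L5 α=1/4: [461/4, 751/4, 2473/20]
rounded: [115, 188, 124]

(2,3) stack=L3,L4,L5; from [0,0,0]:
L3 α=2/3: [212/3, 88/3, 26]
L4 α=1/6: [671/9, 235/9, 68/3]
L5 α=1/2: [1186/9, 446/9, 143/6]
= [132, 50, 24]

at x=1,y=2 over L3,L4,L5,L6:
+L3 (α=2/3) → [62/3, 494/3, 116/3]
+L4 (α=4/5) → [1766/15, 698/15, 232/3]
+L5 (α=0) → [1766/15, 698/15, 232/3]
+L6 (α=1/4) → [704/5, 452/5, 263/4]
rounded: [141, 90, 66]

(0,2) stack=L3,L4,L5,L6; from [0,0,0]:
after L3 α=1/3: [50/3, 169/3, 197/3]
after L4 α=1/5: [272/15, 185/3, 824/15]
after L5 α=2/3: [5102/45, 1343/9, 2504/45]
after L6 α=1/6: [2974/27, 3740/27, 2323/27]
= [110, 139, 86]


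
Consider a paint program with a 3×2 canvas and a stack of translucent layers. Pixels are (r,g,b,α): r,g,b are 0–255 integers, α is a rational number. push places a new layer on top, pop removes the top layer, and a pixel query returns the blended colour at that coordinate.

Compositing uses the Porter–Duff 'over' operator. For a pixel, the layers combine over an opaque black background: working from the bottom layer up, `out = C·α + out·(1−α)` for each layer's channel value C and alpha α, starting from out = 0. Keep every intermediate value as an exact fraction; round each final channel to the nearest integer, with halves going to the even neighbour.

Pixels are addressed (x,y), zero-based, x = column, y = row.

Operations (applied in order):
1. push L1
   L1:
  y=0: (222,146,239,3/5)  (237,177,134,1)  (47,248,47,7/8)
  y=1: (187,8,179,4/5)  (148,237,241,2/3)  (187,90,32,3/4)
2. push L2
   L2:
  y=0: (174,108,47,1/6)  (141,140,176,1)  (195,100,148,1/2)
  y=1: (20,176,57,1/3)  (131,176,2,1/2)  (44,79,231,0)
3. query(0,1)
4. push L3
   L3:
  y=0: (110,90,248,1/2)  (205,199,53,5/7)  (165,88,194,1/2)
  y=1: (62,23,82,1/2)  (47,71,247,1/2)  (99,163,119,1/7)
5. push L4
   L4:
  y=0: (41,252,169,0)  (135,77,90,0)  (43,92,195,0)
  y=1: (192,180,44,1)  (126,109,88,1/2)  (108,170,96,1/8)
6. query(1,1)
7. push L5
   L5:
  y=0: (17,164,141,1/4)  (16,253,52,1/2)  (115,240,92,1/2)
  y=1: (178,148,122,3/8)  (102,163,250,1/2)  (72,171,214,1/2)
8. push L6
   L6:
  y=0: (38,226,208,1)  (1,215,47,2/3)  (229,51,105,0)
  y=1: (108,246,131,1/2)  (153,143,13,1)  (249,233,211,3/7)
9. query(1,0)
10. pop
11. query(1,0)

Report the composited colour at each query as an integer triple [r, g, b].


query (0,1) [L1,L2] — begin 0,0,0
L1 α=4/5: [748/5, 32/5, 716/5]
L2 α=1/3: [532/5, 944/15, 1717/15]
rounded: [106, 63, 114]

at x=1,y=1 over L1,L2,L3,L4:
L1 α=2/3: [296/3, 158, 482/3]
L2 α=1/2: [689/6, 167, 244/3]
L3 α=1/2: [971/12, 119, 985/6]
L4 α=1/2: [2483/24, 114, 1513/12]
→ [103, 114, 126]

query (1,0) [L1,L2,L3,L4,L5,L6] — begin 0,0,0
L1 α=1: [237, 177, 134]
L2 α=1: [141, 140, 176]
L3 α=5/7: [1307/7, 1275/7, 617/7]
L4 α=0: [1307/7, 1275/7, 617/7]
L5 α=1/2: [1419/14, 1523/7, 981/14]
L6 α=2/3: [1447/42, 1511/7, 2297/42]
= [34, 216, 55]

(1,0) stack=L1,L2,L3,L4,L5; from [0,0,0]:
after L1 α=1: [237, 177, 134]
after L2 α=1: [141, 140, 176]
after L3 α=5/7: [1307/7, 1275/7, 617/7]
after L4 α=0: [1307/7, 1275/7, 617/7]
after L5 α=1/2: [1419/14, 1523/7, 981/14]
= [101, 218, 70]


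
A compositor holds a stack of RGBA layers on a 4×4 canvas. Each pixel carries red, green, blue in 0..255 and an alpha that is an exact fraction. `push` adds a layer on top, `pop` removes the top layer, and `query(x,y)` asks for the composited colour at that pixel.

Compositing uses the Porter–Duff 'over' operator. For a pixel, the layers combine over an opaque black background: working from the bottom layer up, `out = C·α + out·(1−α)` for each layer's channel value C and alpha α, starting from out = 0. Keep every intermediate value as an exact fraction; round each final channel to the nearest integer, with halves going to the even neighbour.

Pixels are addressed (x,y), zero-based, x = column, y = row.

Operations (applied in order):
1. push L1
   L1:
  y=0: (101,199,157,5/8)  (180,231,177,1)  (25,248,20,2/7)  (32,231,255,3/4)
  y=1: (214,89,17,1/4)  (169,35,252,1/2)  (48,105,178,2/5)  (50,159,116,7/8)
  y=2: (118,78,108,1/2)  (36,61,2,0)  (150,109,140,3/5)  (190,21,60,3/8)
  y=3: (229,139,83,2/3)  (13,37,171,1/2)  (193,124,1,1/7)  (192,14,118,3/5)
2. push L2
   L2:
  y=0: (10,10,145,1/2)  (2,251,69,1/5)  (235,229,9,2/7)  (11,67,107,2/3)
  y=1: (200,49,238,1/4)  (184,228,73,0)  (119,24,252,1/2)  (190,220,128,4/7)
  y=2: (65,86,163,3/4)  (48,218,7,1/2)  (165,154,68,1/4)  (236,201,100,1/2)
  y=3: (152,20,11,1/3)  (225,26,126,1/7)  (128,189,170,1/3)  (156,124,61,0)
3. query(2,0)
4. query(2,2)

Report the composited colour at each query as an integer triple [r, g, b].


(2,0) stack=L1,L2; from [0,0,0]:
L1 α=2/7: [50/7, 496/7, 40/7]
L2 α=2/7: [3540/49, 5686/49, 326/49]
→ [72, 116, 7]

(2,2) stack=L1,L2; from [0,0,0]:
after L1 α=3/5: [90, 327/5, 84]
after L2 α=1/4: [435/4, 1751/20, 80]
= [109, 88, 80]


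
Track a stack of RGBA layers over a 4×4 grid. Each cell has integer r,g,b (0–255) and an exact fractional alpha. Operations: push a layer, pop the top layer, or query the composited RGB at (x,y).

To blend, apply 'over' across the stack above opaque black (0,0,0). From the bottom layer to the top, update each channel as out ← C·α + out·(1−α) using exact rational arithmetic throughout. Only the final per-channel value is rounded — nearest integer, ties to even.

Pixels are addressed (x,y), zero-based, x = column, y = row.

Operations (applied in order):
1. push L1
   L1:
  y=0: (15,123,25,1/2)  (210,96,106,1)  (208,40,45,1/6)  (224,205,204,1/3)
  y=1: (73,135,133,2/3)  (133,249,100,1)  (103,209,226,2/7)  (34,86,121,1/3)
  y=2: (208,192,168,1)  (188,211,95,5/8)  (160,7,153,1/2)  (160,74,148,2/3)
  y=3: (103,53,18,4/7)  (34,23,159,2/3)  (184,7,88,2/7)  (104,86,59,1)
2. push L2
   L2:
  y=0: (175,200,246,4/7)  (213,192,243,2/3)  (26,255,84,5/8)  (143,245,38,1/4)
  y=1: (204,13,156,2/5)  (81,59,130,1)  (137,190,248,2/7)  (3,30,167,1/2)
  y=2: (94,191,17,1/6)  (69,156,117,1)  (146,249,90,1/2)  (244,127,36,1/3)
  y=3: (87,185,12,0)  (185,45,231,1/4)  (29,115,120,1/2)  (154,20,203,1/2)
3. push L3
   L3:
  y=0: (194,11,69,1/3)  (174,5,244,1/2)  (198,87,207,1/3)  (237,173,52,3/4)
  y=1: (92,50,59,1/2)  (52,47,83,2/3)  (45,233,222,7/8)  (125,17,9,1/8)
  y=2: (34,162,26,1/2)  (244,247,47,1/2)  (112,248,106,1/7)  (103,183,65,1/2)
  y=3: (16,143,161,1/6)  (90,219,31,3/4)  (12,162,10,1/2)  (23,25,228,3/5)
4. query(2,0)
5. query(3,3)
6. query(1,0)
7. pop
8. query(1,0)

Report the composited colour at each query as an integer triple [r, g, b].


query (2,0) [L1,L2,L3] — begin 0,0,0
after L1 α=1/6: [104/3, 20/3, 15/2]
after L2 α=5/8: [117/4, 1295/8, 885/16]
after L3 α=1/3: [171/2, 1643/12, 847/8]
rounded: [86, 137, 106]

query (3,3) [L1,L2,L3] — begin 0,0,0
after L1 α=1: [104, 86, 59]
after L2 α=1/2: [129, 53, 131]
after L3 α=3/5: [327/5, 181/5, 946/5]
→ [65, 36, 189]

query (1,0) [L1,L2,L3] — begin 0,0,0
+L1 (α=1) → [210, 96, 106]
+L2 (α=2/3) → [212, 160, 592/3]
+L3 (α=1/2) → [193, 165/2, 662/3]
rounded: [193, 82, 221]

query (1,0) [L1,L2] — begin 0,0,0
after L1 α=1: [210, 96, 106]
after L2 α=2/3: [212, 160, 592/3]
rounded: [212, 160, 197]


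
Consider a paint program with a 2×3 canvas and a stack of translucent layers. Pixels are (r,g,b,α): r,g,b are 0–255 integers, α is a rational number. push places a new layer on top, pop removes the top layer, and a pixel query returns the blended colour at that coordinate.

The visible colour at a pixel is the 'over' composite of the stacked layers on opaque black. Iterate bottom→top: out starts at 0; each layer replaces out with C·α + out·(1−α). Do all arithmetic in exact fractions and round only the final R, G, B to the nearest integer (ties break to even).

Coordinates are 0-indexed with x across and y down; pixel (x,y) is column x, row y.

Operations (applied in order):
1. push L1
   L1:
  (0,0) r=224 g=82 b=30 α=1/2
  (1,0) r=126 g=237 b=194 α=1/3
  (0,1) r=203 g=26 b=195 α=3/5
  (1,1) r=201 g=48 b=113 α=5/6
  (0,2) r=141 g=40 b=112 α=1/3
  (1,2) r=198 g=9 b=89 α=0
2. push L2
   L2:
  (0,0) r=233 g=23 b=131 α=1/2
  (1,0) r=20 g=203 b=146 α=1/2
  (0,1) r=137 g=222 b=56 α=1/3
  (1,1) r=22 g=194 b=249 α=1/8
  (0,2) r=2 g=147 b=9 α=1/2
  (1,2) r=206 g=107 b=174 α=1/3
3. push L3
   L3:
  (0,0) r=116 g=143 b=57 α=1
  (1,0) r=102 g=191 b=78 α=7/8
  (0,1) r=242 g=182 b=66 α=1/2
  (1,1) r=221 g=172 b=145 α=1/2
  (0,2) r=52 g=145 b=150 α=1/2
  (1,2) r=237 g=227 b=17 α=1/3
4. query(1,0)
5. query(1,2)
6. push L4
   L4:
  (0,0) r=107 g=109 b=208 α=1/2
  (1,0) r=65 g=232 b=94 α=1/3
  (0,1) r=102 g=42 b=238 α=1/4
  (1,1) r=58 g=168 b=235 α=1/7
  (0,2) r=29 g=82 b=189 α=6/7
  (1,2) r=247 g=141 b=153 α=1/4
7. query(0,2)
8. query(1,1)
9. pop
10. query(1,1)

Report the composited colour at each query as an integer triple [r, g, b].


query (1,0) [L1,L2,L3] — begin 0,0,0
+L1 (α=1/3) → [42, 79, 194/3]
+L2 (α=1/2) → [31, 141, 316/3]
+L3 (α=7/8) → [745/8, 739/4, 977/12]
→ [93, 185, 81]

query (1,2) [L1,L2,L3] — begin 0,0,0
after L1 α=0: [0, 0, 0]
after L2 α=1/3: [206/3, 107/3, 58]
after L3 α=1/3: [1123/9, 895/9, 133/3]
→ [125, 99, 44]

(0,2) stack=L1,L2,L3,L4; from [0,0,0]:
L1 α=1/3: [47, 40/3, 112/3]
L2 α=1/2: [49/2, 481/6, 139/6]
L3 α=1/2: [153/4, 1351/12, 1039/12]
L4 α=6/7: [849/28, 7255/84, 14647/84]
→ [30, 86, 174]

at x=1,y=1 over L1,L2,L3,L4:
after L1 α=5/6: [335/2, 40, 565/6]
after L2 α=1/8: [2389/16, 237/4, 5449/48]
after L3 α=1/2: [5925/32, 925/8, 12409/96]
after L4 α=1/7: [18703/112, 3447/28, 16169/112]
rounded: [167, 123, 144]

at x=1,y=1 over L1,L2,L3:
+L1 (α=5/6) → [335/2, 40, 565/6]
+L2 (α=1/8) → [2389/16, 237/4, 5449/48]
+L3 (α=1/2) → [5925/32, 925/8, 12409/96]
rounded: [185, 116, 129]


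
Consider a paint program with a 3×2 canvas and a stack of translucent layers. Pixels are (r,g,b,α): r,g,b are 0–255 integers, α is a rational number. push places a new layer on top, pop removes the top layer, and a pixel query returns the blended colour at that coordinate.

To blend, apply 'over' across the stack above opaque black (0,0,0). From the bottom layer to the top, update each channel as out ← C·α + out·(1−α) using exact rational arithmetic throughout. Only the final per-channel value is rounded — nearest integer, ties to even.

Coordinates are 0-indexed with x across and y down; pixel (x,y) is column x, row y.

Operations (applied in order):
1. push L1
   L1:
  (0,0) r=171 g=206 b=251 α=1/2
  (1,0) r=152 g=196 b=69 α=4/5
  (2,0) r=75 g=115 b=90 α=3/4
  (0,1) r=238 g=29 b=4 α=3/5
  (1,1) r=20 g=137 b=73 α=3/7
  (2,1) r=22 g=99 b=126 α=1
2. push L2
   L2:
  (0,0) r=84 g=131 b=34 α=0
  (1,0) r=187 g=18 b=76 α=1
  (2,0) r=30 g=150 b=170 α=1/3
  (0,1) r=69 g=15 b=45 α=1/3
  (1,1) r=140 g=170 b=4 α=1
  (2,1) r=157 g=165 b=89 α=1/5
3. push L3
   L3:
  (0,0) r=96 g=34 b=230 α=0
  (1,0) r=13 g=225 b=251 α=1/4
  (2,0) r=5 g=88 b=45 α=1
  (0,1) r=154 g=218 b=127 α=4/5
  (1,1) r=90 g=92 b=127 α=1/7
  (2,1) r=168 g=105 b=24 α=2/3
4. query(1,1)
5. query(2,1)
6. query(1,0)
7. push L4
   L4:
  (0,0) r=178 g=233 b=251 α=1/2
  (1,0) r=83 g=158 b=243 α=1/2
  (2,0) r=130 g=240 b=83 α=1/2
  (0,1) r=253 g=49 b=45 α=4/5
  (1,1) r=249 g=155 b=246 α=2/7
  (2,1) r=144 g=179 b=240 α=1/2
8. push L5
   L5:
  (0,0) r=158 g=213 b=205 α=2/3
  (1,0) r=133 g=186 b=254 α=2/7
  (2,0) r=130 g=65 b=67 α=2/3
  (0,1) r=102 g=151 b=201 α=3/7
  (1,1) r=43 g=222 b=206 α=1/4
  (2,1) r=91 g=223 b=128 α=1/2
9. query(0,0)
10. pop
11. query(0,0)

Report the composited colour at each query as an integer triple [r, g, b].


query (1,1) [L1,L2,L3] — begin 0,0,0
after L1 α=3/7: [60/7, 411/7, 219/7]
after L2 α=1: [140, 170, 4]
after L3 α=1/7: [930/7, 1112/7, 151/7]
rounded: [133, 159, 22]

at x=2,y=1 over L1,L2,L3:
+L1 (α=1) → [22, 99, 126]
+L2 (α=1/5) → [49, 561/5, 593/5]
+L3 (α=2/3) → [385/3, 537/5, 833/15]
→ [128, 107, 56]

query (1,0) [L1,L2,L3] — begin 0,0,0
+L1 (α=4/5) → [608/5, 784/5, 276/5]
+L2 (α=1) → [187, 18, 76]
+L3 (α=1/4) → [287/2, 279/4, 479/4]
= [144, 70, 120]

(0,0) stack=L1,L2,L3,L4,L5; from [0,0,0]:
L1 α=1/2: [171/2, 103, 251/2]
L2 α=0: [171/2, 103, 251/2]
L3 α=0: [171/2, 103, 251/2]
L4 α=1/2: [527/4, 168, 753/4]
L5 α=2/3: [597/4, 198, 2393/12]
→ [149, 198, 199]

query (0,0) [L1,L2,L3,L4] — begin 0,0,0
+L1 (α=1/2) → [171/2, 103, 251/2]
+L2 (α=0) → [171/2, 103, 251/2]
+L3 (α=0) → [171/2, 103, 251/2]
+L4 (α=1/2) → [527/4, 168, 753/4]
rounded: [132, 168, 188]


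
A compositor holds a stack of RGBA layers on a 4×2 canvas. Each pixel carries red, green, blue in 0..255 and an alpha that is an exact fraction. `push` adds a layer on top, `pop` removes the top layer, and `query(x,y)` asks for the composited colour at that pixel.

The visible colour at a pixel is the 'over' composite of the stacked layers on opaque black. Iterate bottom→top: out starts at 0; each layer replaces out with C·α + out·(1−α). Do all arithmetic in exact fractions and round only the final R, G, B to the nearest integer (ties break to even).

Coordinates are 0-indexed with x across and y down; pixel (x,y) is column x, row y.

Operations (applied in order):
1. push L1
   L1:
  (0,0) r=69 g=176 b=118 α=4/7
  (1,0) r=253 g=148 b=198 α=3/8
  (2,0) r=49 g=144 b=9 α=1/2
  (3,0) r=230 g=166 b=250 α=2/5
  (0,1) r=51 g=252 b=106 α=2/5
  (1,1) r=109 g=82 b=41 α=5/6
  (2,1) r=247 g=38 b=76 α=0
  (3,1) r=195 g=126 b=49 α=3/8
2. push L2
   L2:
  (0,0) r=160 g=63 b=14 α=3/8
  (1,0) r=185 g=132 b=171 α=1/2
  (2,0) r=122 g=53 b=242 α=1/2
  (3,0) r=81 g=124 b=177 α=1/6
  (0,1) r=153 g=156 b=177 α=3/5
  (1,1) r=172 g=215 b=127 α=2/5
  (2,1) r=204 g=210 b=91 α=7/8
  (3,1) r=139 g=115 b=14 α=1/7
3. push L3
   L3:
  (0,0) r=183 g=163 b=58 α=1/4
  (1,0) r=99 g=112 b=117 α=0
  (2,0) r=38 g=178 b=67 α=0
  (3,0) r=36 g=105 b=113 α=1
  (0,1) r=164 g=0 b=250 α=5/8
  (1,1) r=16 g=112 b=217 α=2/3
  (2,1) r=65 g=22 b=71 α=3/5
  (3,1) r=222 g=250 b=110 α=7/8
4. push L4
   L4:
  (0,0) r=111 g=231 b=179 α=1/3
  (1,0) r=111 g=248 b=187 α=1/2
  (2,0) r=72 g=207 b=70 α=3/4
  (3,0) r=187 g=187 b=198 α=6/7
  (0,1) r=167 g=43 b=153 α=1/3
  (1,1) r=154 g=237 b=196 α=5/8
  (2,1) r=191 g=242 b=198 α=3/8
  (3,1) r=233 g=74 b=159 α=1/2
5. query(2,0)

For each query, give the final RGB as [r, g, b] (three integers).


query (2,0) [L1,L2,L3,L4] — begin 0,0,0
after L1 α=1/2: [49/2, 72, 9/2]
after L2 α=1/2: [293/4, 125/2, 493/4]
after L3 α=0: [293/4, 125/2, 493/4]
after L4 α=3/4: [1157/16, 1367/8, 1333/16]
→ [72, 171, 83]


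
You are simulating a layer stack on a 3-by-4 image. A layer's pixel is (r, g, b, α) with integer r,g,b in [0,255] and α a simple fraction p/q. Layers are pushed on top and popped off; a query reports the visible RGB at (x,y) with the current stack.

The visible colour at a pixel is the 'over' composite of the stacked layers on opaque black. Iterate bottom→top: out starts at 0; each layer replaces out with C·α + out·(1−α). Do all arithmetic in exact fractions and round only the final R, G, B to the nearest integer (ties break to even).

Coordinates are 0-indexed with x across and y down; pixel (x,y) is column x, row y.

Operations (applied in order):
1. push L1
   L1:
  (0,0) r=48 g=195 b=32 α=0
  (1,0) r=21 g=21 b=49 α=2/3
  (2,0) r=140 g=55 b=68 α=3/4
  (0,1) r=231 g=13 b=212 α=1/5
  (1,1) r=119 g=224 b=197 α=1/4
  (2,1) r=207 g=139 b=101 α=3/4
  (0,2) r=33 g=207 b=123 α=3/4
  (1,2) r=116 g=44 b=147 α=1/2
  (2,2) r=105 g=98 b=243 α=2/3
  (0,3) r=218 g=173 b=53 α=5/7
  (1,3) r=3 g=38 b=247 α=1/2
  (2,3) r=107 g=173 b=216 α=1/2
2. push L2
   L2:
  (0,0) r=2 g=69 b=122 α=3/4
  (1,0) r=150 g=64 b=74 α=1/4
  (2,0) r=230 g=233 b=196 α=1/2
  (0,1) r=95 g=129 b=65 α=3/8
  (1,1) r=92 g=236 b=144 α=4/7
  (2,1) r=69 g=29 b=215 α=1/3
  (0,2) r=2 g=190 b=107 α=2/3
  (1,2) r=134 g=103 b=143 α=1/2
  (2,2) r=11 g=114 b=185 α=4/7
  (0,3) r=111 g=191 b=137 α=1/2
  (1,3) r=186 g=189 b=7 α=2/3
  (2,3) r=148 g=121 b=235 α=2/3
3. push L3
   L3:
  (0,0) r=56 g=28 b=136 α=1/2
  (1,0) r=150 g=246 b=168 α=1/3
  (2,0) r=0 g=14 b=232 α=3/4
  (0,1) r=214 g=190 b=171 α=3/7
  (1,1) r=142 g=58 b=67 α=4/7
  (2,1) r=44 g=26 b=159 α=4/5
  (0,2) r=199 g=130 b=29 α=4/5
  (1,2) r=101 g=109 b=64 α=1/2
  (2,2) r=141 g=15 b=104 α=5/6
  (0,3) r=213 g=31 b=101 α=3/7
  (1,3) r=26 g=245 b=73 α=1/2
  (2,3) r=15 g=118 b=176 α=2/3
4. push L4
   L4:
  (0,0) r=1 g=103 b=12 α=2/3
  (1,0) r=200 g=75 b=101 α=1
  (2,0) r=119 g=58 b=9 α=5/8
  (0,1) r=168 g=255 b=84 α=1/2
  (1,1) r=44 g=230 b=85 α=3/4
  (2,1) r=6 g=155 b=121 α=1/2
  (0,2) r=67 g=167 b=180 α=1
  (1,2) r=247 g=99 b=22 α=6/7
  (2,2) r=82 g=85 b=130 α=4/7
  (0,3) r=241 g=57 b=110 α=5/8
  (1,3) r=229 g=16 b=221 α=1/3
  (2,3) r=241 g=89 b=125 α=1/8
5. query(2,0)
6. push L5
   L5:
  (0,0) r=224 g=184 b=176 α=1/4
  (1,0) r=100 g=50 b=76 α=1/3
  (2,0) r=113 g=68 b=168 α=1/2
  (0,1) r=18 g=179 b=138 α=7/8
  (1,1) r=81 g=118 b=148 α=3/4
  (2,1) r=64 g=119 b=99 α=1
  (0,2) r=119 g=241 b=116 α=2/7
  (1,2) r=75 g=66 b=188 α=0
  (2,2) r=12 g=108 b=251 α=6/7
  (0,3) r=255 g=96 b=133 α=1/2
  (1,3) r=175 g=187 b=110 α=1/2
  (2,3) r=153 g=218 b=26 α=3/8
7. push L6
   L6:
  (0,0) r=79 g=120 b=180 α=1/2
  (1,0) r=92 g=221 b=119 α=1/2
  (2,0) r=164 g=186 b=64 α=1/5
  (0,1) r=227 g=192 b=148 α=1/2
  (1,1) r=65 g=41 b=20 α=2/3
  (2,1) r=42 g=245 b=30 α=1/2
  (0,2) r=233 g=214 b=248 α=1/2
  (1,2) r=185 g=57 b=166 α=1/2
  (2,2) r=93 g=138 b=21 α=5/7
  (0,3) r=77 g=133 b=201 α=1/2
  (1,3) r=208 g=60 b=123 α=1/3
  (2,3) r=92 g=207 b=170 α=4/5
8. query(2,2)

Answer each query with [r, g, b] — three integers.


query (2,0) [L1,L2,L3,L4] — begin 0,0,0
L1 α=3/4: [105, 165/4, 51]
L2 α=1/2: [335/2, 1097/8, 247/2]
L3 α=3/4: [335/8, 1433/32, 1639/8]
L4 α=5/8: [5765/64, 13579/256, 5277/64]
→ [90, 53, 82]

at x=2,y=2 over L1,L2,L3,L4,L5,L6:
L1 α=2/3: [70, 196/3, 162]
L2 α=4/7: [254/7, 652/7, 1226/7]
L3 α=5/6: [5189/42, 1177/42, 811/7]
L4 α=4/7: [9781/98, 5937/98, 6073/49]
L5 α=6/7: [16837/686, 69441/686, 79867/343]
L6 α=5/7: [176332/2401, 306111/2401, 195749/2401]
= [73, 127, 82]


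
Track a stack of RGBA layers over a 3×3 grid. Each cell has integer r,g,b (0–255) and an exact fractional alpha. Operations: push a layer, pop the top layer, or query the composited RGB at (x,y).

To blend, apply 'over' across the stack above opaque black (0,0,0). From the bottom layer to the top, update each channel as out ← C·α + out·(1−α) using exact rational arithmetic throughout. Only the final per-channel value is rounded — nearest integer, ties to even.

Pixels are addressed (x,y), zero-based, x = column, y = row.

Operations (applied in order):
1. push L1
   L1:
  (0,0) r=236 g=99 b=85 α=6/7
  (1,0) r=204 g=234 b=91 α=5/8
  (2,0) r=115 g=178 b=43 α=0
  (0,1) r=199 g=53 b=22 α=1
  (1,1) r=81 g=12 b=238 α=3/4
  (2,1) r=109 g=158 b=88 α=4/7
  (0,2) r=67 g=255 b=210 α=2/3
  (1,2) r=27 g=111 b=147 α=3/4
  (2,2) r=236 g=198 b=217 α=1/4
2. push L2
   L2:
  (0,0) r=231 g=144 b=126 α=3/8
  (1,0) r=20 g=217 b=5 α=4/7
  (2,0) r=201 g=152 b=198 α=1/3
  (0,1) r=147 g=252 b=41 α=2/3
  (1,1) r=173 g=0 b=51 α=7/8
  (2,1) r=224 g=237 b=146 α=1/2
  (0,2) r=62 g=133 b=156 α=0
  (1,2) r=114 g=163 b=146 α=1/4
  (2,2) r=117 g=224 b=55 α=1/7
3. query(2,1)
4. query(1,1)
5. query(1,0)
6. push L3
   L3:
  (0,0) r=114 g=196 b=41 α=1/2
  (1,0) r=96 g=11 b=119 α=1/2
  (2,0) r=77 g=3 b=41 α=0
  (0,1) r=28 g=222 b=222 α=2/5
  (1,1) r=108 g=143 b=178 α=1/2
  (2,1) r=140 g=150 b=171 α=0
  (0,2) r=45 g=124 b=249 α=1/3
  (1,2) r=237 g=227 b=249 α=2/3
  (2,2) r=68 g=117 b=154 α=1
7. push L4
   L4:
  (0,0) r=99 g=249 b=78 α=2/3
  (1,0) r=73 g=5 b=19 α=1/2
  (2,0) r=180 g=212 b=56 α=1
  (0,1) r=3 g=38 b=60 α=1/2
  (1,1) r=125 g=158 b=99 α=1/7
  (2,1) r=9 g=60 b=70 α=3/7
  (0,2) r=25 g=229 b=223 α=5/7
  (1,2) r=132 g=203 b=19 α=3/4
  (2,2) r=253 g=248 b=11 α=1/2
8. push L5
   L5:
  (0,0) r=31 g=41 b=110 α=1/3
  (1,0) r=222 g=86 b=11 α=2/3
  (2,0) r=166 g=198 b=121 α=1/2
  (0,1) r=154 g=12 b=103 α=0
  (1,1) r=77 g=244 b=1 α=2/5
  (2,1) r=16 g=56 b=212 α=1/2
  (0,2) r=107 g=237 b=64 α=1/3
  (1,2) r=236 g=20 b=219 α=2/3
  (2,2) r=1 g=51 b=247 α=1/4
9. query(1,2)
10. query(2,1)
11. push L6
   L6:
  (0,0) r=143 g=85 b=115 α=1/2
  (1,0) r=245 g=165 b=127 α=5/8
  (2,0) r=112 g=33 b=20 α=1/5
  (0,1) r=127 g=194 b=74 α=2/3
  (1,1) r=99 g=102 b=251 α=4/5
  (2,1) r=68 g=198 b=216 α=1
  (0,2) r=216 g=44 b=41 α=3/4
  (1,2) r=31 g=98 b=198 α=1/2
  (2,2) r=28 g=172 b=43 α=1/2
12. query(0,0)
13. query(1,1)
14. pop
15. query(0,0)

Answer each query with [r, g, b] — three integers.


(2,1) stack=L1,L2; from [0,0,0]:
after L1 α=4/7: [436/7, 632/7, 352/7]
after L2 α=1/2: [1002/7, 2291/14, 687/7]
= [143, 164, 98]

at x=1,y=1 over L1,L2:
after L1 α=3/4: [243/4, 9, 357/2]
after L2 α=7/8: [5087/32, 9/8, 1071/16]
→ [159, 1, 67]

query (1,0) [L1,L2] — begin 0,0,0
after L1 α=5/8: [255/2, 585/4, 455/8]
after L2 α=4/7: [925/14, 5227/28, 1525/56]
→ [66, 187, 27]

query (1,2) [L1,L2,L3,L4,L5] — begin 0,0,0
L1 α=3/4: [81/4, 333/4, 441/4]
L2 α=1/4: [699/16, 1651/16, 1907/16]
L3 α=2/3: [2761/16, 8915/48, 9875/48]
L4 α=3/4: [9097/64, 38147/192, 12611/192]
L5 α=2/3: [39305/192, 45827/576, 96707/576]
= [205, 80, 168]

(2,1) stack=L1,L2,L3,L4,L5; from [0,0,0]:
after L1 α=4/7: [436/7, 632/7, 352/7]
after L2 α=1/2: [1002/7, 2291/14, 687/7]
after L3 α=0: [1002/7, 2291/14, 687/7]
after L4 α=3/7: [4197/49, 5842/49, 4218/49]
after L5 α=1/2: [4981/98, 4293/49, 7303/49]
rounded: [51, 88, 149]

at x=0,y=0 over L1,L2,L3,L4,L5,L6:
after L1 α=6/7: [1416/7, 594/7, 510/7]
after L2 α=3/8: [11931/56, 2997/28, 1299/14]
after L3 α=1/2: [18315/112, 8485/56, 1873/28]
after L4 α=2/3: [13497/112, 36373/168, 6241/84]
after L5 α=1/3: [15233/168, 39817/252, 10861/126]
after L6 α=1/2: [39257/336, 61237/504, 25351/252]
rounded: [117, 122, 101]

query (1,1) [L1,L2,L3,L4,L5,L6] — begin 0,0,0
+L1 (α=3/4) → [243/4, 9, 357/2]
+L2 (α=7/8) → [5087/32, 9/8, 1071/16]
+L3 (α=1/2) → [8543/64, 1153/16, 3919/32]
+L4 (α=1/7) → [29629/224, 4723/56, 13341/112]
+L5 (α=2/5) → [123383/1120, 41497/280, 40247/560]
+L6 (α=4/5) → [566903/5600, 155737/1400, 602487/2800]
rounded: [101, 111, 215]

query (0,0) [L1,L2,L3,L4,L5] — begin 0,0,0
L1 α=6/7: [1416/7, 594/7, 510/7]
L2 α=3/8: [11931/56, 2997/28, 1299/14]
L3 α=1/2: [18315/112, 8485/56, 1873/28]
L4 α=2/3: [13497/112, 36373/168, 6241/84]
L5 α=1/3: [15233/168, 39817/252, 10861/126]
rounded: [91, 158, 86]
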